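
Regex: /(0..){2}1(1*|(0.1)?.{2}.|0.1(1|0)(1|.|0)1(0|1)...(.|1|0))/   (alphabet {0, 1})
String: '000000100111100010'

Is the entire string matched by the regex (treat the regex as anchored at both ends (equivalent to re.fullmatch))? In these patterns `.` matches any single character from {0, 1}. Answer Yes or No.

Yes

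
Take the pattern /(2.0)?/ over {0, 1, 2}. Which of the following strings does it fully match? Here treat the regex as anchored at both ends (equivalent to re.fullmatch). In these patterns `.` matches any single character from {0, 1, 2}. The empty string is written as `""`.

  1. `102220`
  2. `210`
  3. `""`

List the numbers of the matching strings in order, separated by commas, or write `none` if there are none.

1 → no match
2 → match
3 → match

2, 3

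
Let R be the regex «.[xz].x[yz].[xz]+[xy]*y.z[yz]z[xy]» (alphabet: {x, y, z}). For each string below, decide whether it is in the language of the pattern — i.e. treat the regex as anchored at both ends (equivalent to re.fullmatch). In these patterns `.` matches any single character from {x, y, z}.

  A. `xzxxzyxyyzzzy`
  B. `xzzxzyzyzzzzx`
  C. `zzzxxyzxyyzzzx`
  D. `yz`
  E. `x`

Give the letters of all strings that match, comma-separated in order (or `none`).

A → match
B → match
C → no match
D → no match
E → no match

A, B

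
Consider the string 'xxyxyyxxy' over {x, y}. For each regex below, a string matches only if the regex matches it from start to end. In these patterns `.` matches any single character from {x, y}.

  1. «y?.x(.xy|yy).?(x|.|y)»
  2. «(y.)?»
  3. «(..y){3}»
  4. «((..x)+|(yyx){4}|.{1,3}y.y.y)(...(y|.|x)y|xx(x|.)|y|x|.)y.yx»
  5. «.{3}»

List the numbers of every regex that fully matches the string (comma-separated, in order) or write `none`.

3

1 → no match
2 → no match
3 → match
4 → no match — must end with 'yx'
5 → no match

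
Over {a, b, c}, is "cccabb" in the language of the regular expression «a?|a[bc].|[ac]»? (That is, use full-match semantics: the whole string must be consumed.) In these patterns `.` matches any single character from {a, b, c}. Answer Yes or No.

No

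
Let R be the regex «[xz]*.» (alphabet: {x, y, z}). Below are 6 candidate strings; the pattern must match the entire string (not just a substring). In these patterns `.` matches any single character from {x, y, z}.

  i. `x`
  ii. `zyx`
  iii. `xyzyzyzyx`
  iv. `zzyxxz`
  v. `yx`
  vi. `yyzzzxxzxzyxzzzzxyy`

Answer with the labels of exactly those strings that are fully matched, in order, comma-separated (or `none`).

i → match
ii → no match
iii → no match
iv → no match
v → no match
vi → no match

i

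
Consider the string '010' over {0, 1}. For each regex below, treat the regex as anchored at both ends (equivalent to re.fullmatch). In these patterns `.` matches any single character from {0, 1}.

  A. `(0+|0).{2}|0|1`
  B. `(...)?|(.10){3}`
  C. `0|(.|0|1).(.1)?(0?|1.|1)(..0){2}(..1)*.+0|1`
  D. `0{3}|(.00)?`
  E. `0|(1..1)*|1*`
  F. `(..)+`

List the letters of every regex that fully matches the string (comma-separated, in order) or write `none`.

A → match
B → match
C → no match
D → no match
E → no match
F → no match

A, B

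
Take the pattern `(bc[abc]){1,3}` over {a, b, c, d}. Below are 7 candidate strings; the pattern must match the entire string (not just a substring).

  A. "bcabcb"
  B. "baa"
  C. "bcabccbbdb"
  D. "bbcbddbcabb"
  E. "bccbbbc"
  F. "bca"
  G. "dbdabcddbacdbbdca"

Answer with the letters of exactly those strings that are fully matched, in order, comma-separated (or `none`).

A, F

A → match
B → no match — must start with "bc"
C → no match
D → no match — must start with "bc"
E → no match
F → match
G → no match — must start with "bc"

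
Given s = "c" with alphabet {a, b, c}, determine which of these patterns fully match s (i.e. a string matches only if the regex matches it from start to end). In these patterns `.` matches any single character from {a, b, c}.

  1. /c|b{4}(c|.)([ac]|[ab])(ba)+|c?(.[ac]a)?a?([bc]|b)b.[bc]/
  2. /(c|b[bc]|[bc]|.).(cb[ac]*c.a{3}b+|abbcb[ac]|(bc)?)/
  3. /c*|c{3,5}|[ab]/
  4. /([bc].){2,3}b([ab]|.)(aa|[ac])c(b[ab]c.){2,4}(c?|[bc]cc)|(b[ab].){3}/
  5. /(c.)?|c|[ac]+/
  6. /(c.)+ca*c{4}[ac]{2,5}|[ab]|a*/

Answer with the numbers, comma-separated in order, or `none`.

1, 3, 5

1 → match
2 → no match
3 → match
4 → no match
5 → match
6 → no match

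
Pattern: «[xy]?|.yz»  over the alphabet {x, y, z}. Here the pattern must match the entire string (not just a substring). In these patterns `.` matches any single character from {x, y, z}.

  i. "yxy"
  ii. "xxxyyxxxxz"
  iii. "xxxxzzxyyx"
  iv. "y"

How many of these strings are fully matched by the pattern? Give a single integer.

1

i. "yxy" → no match
ii. "xxxyyxxxxz" → no match
iii. "xxxxzzxyyx" → no match
iv. "y" → match
Total matched: 1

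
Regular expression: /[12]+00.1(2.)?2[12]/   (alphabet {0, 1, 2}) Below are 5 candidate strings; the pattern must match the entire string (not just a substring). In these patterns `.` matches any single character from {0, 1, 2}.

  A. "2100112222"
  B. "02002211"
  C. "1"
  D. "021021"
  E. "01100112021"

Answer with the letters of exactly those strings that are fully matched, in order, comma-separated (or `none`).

A. "2100112222" → match
B. "02002211" → no match
C. "1" → no match
D. "021021" → no match
E. "01100112021" → no match

A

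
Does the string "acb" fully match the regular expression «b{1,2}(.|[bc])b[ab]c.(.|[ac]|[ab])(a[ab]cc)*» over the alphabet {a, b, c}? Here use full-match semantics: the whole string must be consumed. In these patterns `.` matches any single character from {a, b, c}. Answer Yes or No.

No

Every match must start with "b", but "acb" does not.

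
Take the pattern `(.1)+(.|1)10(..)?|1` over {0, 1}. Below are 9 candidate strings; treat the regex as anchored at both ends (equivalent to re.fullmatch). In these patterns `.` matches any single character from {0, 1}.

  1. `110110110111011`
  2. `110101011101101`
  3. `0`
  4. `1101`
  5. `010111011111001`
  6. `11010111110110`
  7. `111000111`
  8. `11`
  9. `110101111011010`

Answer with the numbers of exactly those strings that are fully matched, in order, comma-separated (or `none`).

5

1 → no match
2 → no match
3 → no match
4 → no match
5 → match
6 → no match
7 → no match
8 → no match
9 → no match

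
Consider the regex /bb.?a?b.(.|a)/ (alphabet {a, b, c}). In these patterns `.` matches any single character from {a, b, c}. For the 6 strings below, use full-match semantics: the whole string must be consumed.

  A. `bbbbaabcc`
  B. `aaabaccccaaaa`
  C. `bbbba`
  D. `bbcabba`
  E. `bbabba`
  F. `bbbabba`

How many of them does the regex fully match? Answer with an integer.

A. `bbbbaabcc` → no match
B → no match — must start with `bb`
C. `bbbba` → match
D. `bbcabba` → match
E. `bbabba` → match
F. `bbbabba` → match
Total matched: 4

4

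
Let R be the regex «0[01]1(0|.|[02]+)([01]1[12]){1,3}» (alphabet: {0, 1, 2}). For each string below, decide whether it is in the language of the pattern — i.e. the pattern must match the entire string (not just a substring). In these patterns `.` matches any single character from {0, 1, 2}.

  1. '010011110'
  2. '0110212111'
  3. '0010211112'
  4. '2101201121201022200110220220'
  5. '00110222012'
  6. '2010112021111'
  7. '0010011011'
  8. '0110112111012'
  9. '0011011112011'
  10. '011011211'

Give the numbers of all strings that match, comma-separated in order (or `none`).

7, 8, 9

1 → no match
2 → no match
3 → no match
4 → no match — must start with '0'
5 → no match
6 → no match — must start with '0'
7 → match
8 → match
9 → match
10 → no match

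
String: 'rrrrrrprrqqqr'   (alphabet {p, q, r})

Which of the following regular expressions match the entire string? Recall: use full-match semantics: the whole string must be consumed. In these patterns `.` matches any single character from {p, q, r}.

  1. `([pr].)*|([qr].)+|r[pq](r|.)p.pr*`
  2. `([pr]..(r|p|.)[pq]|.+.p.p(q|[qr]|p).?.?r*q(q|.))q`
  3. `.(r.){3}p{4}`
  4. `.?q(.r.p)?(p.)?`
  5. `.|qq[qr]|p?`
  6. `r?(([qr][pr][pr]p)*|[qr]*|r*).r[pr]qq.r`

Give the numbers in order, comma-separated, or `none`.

1 → no match
2 → no match — must end with 'q'
3 → no match — must end with 'p'
4 → no match
5 → no match
6 → match

6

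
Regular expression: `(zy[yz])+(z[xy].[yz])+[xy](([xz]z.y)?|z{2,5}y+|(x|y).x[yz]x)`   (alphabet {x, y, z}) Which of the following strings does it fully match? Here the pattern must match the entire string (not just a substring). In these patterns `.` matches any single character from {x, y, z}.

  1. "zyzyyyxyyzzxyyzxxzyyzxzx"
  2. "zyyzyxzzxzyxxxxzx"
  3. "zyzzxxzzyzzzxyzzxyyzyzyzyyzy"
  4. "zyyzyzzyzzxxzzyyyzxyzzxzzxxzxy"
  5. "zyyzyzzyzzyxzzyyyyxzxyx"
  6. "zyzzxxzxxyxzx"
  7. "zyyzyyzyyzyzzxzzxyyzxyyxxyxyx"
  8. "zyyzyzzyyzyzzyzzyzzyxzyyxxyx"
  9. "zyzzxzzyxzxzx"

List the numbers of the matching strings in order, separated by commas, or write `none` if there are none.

2, 3, 4, 5, 6, 8, 9

1 → no match
2 → match
3 → match
4 → match
5 → match
6 → match
7 → no match
8 → match
9 → match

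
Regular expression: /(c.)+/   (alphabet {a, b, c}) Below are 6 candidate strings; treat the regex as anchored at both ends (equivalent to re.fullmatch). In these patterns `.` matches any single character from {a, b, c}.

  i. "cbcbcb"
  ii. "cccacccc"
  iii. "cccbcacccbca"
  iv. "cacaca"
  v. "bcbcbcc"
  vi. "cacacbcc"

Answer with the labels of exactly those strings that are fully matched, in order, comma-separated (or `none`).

i → match
ii → match
iii → match
iv → match
v → no match — must start with "c"
vi → match

i, ii, iii, iv, vi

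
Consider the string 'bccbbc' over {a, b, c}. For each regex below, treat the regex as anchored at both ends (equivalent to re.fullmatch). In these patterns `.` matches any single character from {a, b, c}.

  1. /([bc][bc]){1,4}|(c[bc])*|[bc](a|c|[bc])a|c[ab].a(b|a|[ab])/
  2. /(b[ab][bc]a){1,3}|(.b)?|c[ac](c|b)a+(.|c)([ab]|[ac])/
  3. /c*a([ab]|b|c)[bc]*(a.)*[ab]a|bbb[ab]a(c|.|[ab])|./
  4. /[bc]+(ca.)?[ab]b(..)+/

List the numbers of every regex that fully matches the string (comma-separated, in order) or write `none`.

1

1 → match
2 → no match
3 → no match
4 → no match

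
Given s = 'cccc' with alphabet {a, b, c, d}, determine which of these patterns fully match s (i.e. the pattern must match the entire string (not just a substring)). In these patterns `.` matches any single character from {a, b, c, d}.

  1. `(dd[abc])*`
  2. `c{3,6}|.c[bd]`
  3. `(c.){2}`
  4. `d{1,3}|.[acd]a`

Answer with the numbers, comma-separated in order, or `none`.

1 → no match
2 → match
3 → match
4 → no match

2, 3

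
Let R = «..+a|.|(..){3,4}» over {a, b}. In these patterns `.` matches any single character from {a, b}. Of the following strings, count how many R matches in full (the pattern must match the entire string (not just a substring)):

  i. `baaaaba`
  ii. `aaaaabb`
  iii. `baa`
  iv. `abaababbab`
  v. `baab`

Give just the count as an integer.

2

i → match
ii → no match
iii → match
iv → no match
v → no match
Total matched: 2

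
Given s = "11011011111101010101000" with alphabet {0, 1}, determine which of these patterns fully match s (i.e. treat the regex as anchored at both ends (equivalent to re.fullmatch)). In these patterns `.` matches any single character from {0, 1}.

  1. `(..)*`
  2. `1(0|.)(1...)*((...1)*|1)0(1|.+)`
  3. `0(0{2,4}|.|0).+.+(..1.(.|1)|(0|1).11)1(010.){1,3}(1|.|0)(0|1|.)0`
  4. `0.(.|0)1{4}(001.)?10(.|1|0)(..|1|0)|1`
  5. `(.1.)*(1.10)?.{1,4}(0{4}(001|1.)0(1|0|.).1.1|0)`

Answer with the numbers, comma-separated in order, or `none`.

1 → no match
2 → match
3 → no match — must start with "0"
4 → no match
5 → match

2, 5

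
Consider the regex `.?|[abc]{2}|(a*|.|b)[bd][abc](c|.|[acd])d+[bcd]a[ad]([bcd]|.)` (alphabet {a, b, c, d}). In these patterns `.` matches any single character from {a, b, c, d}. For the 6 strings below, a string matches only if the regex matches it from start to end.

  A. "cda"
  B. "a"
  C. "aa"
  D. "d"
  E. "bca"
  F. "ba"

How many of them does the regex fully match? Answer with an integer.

4

A → no match
B → match
C → match
D → match
E → no match
F → match
Total matched: 4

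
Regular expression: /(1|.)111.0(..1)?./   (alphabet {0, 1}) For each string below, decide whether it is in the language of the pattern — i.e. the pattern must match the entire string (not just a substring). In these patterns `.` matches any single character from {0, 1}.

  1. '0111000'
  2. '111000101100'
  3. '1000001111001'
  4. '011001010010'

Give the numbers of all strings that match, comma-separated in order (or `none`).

1

1 → match
2 → no match
3 → no match
4 → no match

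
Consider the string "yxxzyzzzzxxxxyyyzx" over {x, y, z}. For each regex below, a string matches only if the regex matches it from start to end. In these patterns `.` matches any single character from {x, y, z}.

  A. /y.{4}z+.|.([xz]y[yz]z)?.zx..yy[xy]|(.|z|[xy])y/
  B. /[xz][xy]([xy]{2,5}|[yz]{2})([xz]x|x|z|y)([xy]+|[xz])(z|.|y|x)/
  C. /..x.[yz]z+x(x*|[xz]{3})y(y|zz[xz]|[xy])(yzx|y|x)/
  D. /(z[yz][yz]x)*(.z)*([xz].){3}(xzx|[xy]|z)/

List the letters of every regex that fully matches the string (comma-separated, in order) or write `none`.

A → no match
B → no match
C → match
D → no match

C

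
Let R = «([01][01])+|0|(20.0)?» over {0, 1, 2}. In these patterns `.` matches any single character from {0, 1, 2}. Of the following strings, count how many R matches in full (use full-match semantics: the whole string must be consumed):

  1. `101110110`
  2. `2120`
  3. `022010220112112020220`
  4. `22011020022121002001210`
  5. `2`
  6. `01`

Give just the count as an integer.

1

1 → no match
2 → no match
3 → no match
4 → no match
5 → no match
6 → match
Total matched: 1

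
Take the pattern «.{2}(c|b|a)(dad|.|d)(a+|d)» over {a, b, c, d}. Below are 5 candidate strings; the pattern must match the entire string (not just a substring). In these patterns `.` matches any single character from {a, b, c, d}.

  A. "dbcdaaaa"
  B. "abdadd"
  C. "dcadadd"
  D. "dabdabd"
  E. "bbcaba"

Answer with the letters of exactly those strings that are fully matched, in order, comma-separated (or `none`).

A, C

A → match
B → no match
C → match
D → no match
E → no match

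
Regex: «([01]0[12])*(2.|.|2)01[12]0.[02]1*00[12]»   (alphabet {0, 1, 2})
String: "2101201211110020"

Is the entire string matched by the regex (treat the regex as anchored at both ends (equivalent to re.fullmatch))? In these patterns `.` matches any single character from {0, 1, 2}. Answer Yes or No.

No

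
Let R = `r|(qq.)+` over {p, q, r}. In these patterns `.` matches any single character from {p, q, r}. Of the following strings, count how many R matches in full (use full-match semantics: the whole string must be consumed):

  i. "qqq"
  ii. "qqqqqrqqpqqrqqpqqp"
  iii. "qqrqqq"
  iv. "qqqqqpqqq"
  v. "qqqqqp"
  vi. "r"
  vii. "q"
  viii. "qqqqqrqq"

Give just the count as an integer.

i → match
ii → match
iii → match
iv → match
v → match
vi → match
vii → no match
viii → no match
Total matched: 6

6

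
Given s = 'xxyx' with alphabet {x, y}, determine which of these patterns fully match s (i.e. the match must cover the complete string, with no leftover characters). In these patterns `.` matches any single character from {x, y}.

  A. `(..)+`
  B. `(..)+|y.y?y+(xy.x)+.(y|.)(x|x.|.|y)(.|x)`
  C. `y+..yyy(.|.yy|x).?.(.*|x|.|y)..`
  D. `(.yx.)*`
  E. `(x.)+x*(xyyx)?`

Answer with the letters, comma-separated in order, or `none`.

A, B

A → match
B → match
C → no match — must start with 'y'
D → no match
E → no match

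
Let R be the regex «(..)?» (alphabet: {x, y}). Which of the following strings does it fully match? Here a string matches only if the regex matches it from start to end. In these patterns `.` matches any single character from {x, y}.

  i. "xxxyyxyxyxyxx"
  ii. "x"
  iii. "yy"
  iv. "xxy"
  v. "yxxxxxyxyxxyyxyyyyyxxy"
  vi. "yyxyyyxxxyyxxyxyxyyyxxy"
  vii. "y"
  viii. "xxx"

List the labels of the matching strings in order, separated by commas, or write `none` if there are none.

iii

i → no match
ii → no match
iii → match
iv → no match
v → no match
vi → no match
vii → no match
viii → no match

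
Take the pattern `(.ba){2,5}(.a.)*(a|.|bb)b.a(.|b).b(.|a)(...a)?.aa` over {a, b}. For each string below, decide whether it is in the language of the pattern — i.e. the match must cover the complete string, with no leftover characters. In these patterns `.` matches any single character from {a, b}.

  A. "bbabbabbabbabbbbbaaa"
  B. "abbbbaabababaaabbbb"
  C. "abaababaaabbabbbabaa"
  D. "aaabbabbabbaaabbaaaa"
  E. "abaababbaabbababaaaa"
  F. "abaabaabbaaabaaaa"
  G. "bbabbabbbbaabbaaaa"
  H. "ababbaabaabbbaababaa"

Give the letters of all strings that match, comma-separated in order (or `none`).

C, E, F, G

A → no match
B → no match — must end with "aa"
C → match
D → no match
E → match
F → match
G → match
H → no match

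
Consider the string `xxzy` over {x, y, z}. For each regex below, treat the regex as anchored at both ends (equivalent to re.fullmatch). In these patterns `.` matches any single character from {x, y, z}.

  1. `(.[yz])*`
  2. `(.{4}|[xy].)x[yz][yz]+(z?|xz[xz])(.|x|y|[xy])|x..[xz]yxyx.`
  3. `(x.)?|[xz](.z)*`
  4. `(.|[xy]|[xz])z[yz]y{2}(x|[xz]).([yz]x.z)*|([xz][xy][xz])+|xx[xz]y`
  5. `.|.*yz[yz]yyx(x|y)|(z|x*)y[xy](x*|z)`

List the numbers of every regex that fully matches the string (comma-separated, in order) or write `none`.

4

1 → no match
2 → no match
3 → no match
4 → match
5 → no match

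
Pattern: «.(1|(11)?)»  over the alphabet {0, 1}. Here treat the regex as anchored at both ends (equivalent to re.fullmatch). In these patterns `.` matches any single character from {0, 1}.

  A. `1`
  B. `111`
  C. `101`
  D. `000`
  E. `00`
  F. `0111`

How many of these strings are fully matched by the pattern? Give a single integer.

A → match
B → match
C → no match
D → no match
E → no match
F → no match
Total matched: 2

2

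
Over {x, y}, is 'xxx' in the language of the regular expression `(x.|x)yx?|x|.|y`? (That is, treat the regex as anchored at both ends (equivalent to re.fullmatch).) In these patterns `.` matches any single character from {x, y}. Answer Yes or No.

No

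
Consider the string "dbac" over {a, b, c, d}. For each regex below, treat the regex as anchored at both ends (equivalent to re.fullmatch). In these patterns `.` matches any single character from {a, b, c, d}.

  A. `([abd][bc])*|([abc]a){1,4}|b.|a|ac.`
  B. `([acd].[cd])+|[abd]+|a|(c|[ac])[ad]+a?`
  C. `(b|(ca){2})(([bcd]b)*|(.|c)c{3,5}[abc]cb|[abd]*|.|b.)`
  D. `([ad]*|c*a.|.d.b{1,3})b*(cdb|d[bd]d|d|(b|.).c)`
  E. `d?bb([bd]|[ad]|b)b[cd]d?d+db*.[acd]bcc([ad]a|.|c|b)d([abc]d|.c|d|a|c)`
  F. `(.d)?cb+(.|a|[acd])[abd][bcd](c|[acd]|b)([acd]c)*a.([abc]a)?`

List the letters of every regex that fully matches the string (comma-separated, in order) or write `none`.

A, D

A → match
B → no match
C → no match
D → match
E → no match
F → no match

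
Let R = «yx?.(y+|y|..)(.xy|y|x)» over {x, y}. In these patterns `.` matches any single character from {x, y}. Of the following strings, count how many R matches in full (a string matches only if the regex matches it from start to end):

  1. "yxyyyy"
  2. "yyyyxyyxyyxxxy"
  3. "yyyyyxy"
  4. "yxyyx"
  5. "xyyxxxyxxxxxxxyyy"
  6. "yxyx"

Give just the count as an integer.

4

1. "yxyyyy" → match
2 → no match
3. "yyyyyxy" → match
4. "yxyyx" → match
5 → no match — must start with "y"
6. "yxyx" → match
Total matched: 4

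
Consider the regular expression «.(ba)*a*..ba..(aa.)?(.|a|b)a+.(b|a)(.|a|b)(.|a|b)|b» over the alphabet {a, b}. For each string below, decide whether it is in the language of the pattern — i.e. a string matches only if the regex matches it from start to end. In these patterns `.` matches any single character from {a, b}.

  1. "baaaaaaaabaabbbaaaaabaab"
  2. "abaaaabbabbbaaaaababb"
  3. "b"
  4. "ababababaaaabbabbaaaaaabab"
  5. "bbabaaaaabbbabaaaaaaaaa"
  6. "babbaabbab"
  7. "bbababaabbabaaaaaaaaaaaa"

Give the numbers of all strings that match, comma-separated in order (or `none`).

1 → no match
2 → match
3 → match
4 → match
5 → match
6 → no match
7 → match

2, 3, 4, 5, 7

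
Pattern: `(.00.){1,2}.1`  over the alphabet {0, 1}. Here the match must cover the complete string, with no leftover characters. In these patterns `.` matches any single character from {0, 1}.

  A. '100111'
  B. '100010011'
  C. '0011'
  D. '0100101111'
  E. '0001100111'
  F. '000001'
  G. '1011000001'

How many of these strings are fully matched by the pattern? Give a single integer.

3

A. '100111' → match
B. '100010011' → no match
C. '0011' → no match
D. '0100101111' → no match
E. '0001100111' → match
F. '000001' → match
G. '1011000001' → no match
Total matched: 3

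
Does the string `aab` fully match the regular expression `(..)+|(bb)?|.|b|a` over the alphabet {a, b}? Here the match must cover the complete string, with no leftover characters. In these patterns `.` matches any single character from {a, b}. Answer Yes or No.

No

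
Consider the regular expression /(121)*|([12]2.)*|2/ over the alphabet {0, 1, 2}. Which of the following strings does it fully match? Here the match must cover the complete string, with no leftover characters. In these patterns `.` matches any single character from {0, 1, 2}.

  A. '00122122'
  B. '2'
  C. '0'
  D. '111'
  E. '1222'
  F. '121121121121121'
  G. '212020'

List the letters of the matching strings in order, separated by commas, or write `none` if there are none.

B, F

A → no match
B → match
C → no match
D → no match
E → no match
F → match
G → no match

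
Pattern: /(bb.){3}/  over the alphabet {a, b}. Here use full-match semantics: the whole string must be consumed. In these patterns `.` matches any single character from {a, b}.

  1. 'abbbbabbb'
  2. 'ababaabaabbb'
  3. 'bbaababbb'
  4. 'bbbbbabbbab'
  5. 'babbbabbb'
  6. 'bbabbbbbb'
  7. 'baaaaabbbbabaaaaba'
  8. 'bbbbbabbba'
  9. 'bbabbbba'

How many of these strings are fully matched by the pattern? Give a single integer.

1. 'abbbbabbb' → no match — must start with 'bb'
2. 'ababaabaabbb' → no match — must start with 'bb'
3. 'bbaababbb' → no match
4. 'bbbbbabbbab' → no match
5. 'babbbabbb' → no match — must start with 'bb'
6. 'bbabbbbbb' → match
7 → no match — must start with 'bb'
8. 'bbbbbabbba' → no match
9. 'bbabbbba' → no match
Total matched: 1

1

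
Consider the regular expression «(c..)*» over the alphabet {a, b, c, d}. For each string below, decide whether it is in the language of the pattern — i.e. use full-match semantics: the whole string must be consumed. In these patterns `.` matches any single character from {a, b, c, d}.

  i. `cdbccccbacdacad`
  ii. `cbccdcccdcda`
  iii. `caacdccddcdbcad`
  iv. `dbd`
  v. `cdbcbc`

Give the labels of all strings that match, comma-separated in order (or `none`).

i → match
ii → match
iii → match
iv → no match
v → match

i, ii, iii, v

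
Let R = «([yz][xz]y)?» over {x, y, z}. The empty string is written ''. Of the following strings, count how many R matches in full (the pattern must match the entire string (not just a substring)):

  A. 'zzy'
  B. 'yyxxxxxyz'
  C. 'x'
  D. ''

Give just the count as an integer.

2

A → match
B → no match
C → no match
D → match
Total matched: 2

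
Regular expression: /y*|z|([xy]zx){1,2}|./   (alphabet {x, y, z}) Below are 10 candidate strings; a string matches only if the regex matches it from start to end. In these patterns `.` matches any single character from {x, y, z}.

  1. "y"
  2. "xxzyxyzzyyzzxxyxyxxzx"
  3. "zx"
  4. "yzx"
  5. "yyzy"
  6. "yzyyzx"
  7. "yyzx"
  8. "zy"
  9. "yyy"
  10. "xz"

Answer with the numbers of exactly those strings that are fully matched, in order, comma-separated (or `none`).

1, 4, 9

1 → match
2 → no match
3 → no match
4 → match
5 → no match
6 → no match
7 → no match
8 → no match
9 → match
10 → no match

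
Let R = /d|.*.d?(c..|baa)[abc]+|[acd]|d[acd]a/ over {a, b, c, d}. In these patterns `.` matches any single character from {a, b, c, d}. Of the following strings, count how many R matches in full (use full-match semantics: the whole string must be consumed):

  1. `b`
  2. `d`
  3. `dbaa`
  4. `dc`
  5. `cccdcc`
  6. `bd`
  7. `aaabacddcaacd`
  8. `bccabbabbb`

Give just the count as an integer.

1 → no match
2 → match
3 → no match
4 → no match
5 → match
6 → no match
7 → no match
8 → match
Total matched: 3

3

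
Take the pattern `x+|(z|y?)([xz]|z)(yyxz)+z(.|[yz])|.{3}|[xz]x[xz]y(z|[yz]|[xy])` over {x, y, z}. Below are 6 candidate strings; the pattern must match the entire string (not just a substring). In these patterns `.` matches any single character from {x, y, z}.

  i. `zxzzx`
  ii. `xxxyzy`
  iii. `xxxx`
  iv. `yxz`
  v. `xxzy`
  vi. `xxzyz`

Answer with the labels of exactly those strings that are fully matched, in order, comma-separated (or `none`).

i → no match
ii → no match
iii → match
iv → match
v → no match
vi → match

iii, iv, vi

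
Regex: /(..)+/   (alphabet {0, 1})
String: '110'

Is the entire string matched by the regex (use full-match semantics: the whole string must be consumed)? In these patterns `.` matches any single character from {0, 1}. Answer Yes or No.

No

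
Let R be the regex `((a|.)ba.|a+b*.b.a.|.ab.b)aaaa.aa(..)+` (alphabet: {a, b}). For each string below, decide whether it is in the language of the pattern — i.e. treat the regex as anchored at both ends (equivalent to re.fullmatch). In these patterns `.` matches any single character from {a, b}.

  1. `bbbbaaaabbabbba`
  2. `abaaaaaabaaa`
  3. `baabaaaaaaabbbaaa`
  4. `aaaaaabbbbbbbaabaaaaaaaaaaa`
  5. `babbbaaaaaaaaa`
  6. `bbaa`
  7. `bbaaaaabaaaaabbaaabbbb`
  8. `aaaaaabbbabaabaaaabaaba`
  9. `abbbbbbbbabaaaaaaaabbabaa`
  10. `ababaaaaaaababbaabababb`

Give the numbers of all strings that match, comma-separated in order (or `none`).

4, 5, 8, 10

1 → no match
2. `abaaaaaabaaa` → no match
3 → no match
4 → match
5 → match
6. `bbaa` → no match
7 → no match
8 → match
9 → no match
10 → match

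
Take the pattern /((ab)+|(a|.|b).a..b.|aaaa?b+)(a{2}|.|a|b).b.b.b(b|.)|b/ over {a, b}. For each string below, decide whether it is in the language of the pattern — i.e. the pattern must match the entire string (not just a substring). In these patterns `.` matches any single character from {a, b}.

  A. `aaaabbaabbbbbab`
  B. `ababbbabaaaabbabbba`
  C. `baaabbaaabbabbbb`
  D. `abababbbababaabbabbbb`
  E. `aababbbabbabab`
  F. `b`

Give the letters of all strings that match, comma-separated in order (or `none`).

C, F

A → no match
B → no match
C → match
D → no match
E → no match
F. `b` → match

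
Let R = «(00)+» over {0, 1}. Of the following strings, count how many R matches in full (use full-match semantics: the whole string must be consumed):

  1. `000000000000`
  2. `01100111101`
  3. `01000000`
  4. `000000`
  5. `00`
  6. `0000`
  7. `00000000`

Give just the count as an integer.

5

1 → match
2 → no match — must start with `00`
3 → no match — must start with `00`
4 → match
5 → match
6 → match
7 → match
Total matched: 5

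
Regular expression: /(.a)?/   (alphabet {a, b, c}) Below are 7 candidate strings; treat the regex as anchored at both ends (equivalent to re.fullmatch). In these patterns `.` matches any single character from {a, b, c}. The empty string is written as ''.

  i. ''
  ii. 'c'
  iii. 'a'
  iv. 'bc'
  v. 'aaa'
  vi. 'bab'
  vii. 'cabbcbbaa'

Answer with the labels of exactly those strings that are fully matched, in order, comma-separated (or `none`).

i → match
ii → no match
iii → no match
iv → no match
v → no match
vi → no match
vii → no match

i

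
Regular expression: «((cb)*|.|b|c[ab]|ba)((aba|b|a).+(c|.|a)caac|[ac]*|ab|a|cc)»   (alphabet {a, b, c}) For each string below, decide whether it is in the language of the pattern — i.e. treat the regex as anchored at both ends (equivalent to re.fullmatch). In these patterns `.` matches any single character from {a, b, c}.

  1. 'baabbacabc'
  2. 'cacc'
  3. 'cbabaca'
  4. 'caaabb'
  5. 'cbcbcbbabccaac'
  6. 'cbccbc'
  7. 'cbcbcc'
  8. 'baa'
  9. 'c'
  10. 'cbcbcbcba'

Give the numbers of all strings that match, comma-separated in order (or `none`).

1 → no match
2 → match
3 → no match
4 → no match
5 → match
6 → no match
7 → match
8 → match
9 → match
10 → match

2, 5, 7, 8, 9, 10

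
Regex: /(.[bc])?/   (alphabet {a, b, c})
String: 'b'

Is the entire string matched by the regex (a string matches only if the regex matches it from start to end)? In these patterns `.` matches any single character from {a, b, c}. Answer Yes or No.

No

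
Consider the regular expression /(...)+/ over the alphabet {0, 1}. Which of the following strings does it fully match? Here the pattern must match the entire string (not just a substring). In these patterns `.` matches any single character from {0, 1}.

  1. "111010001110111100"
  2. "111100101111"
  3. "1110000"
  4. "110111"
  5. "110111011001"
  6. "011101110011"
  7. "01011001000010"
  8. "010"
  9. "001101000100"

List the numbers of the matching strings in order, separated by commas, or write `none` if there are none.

1 → match
2 → match
3 → no match
4 → match
5 → match
6 → match
7 → no match
8 → match
9 → match

1, 2, 4, 5, 6, 8, 9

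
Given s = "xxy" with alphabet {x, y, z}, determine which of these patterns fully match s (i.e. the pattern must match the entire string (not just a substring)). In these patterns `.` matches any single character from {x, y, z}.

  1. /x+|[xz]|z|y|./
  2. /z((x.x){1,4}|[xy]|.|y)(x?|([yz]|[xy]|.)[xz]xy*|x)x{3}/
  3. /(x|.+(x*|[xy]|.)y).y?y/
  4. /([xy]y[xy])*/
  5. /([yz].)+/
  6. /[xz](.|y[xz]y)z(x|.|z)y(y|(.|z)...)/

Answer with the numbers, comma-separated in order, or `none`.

1 → no match
2 → no match — must start with "z"
3 → match
4 → no match
5 → no match
6 → no match

3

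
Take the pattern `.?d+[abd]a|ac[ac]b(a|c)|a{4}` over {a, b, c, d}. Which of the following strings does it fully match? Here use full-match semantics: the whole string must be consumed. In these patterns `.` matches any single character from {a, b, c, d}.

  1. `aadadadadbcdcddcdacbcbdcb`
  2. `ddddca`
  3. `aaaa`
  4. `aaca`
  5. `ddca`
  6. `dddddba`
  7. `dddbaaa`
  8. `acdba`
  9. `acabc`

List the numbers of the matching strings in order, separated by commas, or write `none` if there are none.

1 → no match
2 → no match
3 → match
4 → no match
5 → no match
6 → match
7 → no match
8 → no match
9 → match

3, 6, 9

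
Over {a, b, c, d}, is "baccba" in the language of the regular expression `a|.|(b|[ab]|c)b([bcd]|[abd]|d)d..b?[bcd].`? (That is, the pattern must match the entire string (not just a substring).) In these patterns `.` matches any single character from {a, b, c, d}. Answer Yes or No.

No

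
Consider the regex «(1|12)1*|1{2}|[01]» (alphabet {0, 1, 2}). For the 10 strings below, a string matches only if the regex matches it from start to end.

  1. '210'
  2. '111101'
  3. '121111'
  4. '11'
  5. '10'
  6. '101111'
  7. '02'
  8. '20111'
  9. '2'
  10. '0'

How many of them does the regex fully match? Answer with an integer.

1 → no match
2 → no match
3 → match
4 → match
5 → no match
6 → no match
7 → no match
8 → no match
9 → no match
10 → match
Total matched: 3

3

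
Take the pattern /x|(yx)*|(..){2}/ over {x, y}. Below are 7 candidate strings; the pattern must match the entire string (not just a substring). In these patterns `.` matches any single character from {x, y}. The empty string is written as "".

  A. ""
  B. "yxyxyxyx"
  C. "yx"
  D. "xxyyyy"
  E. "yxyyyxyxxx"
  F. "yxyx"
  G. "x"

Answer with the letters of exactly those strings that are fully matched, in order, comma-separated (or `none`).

A, B, C, F, G

A → match
B → match
C → match
D → no match
E → no match
F → match
G → match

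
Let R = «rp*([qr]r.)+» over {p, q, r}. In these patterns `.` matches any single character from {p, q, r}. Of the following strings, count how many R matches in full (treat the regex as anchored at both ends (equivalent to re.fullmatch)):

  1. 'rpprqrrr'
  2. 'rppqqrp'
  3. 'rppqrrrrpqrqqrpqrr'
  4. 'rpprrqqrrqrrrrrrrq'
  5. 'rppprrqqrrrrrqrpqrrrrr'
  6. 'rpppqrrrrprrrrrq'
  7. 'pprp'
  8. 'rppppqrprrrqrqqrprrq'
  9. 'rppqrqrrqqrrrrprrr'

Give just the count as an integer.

6

1. 'rpprqrrr' → no match
2. 'rppqqrp' → no match
3 → match
4 → match
5 → match
6 → match
7. 'pprp' → no match — must start with 'r'
8 → match
9 → match
Total matched: 6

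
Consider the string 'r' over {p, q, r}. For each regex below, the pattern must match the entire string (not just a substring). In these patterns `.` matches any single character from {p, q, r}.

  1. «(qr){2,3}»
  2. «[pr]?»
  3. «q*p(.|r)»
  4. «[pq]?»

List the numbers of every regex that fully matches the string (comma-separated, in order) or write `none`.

2

1 → no match — must start with 'qr'
2 → match
3 → no match
4 → no match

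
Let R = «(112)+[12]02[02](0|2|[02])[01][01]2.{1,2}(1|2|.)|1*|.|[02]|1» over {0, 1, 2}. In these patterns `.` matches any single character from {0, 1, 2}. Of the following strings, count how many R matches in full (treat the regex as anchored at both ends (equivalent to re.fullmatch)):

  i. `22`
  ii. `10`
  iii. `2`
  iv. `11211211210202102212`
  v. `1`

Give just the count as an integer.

i → no match
ii → no match
iii → match
iv → match
v → match
Total matched: 3

3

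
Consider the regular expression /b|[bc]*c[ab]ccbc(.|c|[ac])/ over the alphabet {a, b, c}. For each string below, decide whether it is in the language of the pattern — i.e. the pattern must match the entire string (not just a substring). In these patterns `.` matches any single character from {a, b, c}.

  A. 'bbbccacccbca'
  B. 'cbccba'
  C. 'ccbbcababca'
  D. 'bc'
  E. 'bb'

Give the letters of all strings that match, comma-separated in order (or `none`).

A → no match
B → no match
C → no match
D → no match
E → no match

none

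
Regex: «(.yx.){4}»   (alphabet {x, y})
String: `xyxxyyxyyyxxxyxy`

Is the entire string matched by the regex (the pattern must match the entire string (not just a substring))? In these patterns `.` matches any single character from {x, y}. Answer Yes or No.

Yes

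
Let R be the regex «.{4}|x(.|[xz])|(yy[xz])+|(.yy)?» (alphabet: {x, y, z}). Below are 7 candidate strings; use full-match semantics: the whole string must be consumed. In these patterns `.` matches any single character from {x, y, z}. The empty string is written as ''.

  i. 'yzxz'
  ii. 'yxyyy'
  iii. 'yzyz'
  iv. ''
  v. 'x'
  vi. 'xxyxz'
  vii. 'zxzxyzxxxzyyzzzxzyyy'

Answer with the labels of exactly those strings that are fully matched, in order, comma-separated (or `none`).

i → match
ii → no match
iii → match
iv → match
v → no match
vi → no match
vii → no match

i, iii, iv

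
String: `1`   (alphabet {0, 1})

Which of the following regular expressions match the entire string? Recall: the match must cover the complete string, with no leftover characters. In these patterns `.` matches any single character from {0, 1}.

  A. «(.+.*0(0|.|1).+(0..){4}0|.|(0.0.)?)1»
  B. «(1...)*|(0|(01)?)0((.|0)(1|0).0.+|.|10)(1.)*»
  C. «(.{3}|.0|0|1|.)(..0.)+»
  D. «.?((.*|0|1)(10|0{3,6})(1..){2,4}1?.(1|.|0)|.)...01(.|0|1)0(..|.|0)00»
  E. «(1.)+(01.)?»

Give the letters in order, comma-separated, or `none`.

A

A → match
B → no match
C → no match
D → no match — must end with `00`
E → no match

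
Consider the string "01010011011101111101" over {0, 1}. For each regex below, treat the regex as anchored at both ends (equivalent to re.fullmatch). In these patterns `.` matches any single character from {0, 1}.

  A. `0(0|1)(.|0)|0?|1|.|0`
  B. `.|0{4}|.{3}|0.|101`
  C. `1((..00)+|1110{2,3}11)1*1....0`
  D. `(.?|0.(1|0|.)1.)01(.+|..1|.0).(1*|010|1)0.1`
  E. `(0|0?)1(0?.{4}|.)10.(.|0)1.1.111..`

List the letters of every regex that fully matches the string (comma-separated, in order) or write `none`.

E

A → no match
B → no match
C → no match — must start with "1"
D → no match
E → match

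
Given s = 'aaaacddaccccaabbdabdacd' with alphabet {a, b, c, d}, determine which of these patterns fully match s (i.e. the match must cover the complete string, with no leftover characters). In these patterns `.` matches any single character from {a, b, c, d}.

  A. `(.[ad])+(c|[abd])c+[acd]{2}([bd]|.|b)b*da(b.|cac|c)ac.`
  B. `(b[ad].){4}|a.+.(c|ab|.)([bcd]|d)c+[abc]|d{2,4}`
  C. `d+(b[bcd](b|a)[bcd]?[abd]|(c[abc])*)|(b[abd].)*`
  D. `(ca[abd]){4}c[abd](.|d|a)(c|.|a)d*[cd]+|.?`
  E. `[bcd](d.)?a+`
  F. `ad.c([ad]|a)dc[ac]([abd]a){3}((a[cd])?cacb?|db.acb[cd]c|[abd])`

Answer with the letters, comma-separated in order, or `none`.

A → match
B → no match
C → no match
D → no match
E → no match — must end with 'a'
F → no match — must start with 'ad'

A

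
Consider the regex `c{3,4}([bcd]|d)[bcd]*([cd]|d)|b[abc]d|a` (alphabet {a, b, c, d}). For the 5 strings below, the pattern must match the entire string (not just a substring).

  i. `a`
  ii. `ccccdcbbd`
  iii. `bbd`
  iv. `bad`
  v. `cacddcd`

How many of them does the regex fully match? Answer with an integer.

4

i → match
ii → match
iii → match
iv → match
v → no match
Total matched: 4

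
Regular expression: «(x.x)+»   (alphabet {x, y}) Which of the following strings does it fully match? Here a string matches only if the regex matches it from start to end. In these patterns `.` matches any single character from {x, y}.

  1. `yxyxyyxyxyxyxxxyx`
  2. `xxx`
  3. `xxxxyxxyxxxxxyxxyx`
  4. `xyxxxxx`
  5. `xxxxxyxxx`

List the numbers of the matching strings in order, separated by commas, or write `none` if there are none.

2, 3

1 → no match — must start with `x`
2 → match
3 → match
4 → no match
5 → no match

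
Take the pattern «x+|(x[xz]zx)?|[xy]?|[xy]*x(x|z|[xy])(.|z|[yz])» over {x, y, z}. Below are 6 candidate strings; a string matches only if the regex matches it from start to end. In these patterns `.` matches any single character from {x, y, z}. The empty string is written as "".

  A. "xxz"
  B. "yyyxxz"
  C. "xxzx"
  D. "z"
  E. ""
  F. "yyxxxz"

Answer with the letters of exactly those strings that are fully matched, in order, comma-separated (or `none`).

A → match
B → match
C → match
D → no match
E → match
F → match

A, B, C, E, F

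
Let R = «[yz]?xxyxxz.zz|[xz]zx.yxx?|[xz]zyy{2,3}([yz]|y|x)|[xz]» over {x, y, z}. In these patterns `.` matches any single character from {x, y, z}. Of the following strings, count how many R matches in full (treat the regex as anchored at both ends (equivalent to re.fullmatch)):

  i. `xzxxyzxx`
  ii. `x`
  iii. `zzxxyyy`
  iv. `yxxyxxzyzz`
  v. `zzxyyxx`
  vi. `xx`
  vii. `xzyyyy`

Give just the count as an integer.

i → no match
ii → match
iii → no match
iv → match
v → match
vi → no match
vii → match
Total matched: 4

4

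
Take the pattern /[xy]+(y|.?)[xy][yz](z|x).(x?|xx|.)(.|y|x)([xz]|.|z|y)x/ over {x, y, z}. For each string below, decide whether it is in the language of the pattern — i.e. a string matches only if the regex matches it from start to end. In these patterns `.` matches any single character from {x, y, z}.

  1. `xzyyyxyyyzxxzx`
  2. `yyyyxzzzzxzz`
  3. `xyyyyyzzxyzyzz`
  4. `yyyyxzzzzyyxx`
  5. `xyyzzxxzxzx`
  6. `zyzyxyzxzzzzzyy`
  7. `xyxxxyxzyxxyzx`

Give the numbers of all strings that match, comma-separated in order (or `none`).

none

1 → no match
2 → no match — must end with `x`
3 → no match — must end with `x`
4 → no match
5 → no match
6 → no match — must end with `x`
7 → no match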